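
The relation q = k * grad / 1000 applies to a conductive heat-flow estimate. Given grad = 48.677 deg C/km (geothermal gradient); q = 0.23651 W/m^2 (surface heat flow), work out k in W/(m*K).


k = q * 1000 / grad
k = 0.23651 * 1000 / 48.677
k = 4.8588 W/(m*K)


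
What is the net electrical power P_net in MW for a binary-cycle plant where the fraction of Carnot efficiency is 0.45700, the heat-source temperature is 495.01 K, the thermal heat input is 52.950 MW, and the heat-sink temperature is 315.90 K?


Step 1: eta = (1 - Tc/Th)*f = (1 - 315.9/495.01)*0.457 = 0.1653568
Step 2: P_net = eta * Q_in = 0.1653568 * 52.95 = 8.7556 MW
P_net = 8.7556 MW


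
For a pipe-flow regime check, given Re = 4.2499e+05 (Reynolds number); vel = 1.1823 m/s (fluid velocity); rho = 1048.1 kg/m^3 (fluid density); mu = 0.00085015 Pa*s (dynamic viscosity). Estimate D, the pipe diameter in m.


D = Re * mu / (rho * vel)
D = 4.2499e+05 * 0.00085015 / (1048.1 * 1.1823)
D = 0.29157 m


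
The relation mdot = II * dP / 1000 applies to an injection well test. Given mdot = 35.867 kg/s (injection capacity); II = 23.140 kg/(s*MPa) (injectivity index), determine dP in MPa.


dP = mdot * 1000 / II
dP = 35.867 * 1000 / 23.140
dP = 1550.000 kPa
Convert: 1550.000 kPa * 0.001 = 1.5500 MPa
dP = 1.5500 MPa


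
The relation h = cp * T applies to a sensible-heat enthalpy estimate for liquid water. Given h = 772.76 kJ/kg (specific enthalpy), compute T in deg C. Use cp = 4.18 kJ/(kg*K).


T = h / cp
T = 772.76 / 4.18
T = 184.87 deg C


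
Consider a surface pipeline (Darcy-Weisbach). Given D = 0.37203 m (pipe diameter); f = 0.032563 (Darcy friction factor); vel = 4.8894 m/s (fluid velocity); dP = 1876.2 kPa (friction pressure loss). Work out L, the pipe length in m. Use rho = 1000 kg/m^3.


L = dP*1000*D / (f*rho*vel^2/2)
L = 1876.2*1000*0.37203 / (0.032563*1000*4.8894^2/2)
L = 1793.3 m


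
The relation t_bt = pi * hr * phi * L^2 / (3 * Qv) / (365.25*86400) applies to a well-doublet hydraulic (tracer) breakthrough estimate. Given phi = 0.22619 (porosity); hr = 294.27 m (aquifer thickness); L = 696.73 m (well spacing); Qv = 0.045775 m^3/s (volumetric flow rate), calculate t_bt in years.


t_bt = pi * hr * phi * L^2 / (3 * Qv) / (365.25*86400)
t_bt = pi * 294.27 * 0.22619 * 696.73^2 / (3 * 0.045775) / (365.25*86400)
t_bt = 23.423 years


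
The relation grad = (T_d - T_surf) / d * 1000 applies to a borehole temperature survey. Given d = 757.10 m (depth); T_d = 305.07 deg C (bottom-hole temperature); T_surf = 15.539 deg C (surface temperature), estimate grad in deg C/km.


grad = (T_d - T_surf) / d * 1000
grad = (305.07 - 15.539) / 757.10 * 1000
grad = 382.42 deg C/km


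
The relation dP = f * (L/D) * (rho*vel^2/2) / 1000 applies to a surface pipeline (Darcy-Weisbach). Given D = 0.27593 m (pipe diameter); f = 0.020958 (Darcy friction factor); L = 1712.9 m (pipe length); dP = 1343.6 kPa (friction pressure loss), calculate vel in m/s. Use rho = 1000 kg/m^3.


vel = sqrt(dP*1000*2*D / (f*L*rho))
vel = sqrt(1343.6*1000*2*0.27593 / (0.020958*1712.9*1000))
vel = 4.5447 m/s


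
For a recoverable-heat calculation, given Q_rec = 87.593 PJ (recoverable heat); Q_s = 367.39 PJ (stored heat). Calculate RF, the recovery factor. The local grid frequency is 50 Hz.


RF = Q_rec / Q_s
RF = 87.593 / 367.39
RF = 0.23842


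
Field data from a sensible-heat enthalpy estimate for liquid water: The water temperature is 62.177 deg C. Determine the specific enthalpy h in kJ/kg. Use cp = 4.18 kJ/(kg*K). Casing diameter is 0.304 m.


h = cp * T
h = 4.18 * 62.177
h = 259.90 kJ/kg


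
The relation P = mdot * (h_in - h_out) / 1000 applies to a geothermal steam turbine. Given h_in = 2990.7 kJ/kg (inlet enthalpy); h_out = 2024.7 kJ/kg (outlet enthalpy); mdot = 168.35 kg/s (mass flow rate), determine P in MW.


P = mdot * (h_in - h_out) / 1000
P = 168.35 * (2990.7 - 2024.7) / 1000
P = 162.63 MW


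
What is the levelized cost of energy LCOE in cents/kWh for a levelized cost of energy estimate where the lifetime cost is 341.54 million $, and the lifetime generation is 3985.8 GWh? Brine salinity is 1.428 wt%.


LCOE = C_tot / E_tot * 100
LCOE = 341.54 / 3985.8 * 100
LCOE = 8.5689 cents/kWh


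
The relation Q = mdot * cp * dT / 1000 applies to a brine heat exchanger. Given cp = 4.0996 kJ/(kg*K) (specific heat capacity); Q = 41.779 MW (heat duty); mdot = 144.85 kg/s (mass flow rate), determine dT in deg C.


dT = Q * 1000 / (mdot * cp)
dT = 41.779 * 1000 / (144.85 * 4.0996)
dT = 70.35550 K
Convert (temperature difference, 1 K = 1 deg C): 70.35550 K = 70.35550 deg C
dT = 70.356 deg C


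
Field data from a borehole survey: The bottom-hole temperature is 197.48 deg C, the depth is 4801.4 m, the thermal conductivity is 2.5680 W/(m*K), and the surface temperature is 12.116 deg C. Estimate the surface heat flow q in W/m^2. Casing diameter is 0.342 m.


Step 1: grad = (T_d - T_surf)/d * 1000 = (197.48 - 12.116)/4801.4 * 1000 = 38.60624 deg C/km
Step 2: q = k * grad / 1000 = 2.568 * 38.60624 / 1000 = 0.099141 W/m^2
q = 0.099141 W/m^2


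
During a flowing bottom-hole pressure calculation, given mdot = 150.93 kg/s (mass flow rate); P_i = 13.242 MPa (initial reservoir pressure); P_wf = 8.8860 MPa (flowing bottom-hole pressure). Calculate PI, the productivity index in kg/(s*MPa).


PI = mdot / (P_i - P_wf)
PI = 150.93 / (13.242 - 8.8860)
PI = 34.649 kg/(s*MPa)


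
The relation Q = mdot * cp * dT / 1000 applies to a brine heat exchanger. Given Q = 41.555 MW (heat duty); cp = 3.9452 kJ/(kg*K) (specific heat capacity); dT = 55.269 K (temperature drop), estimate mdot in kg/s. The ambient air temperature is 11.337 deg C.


mdot = Q * 1000 / (cp * dT)
mdot = 41.555 * 1000 / (3.9452 * 55.269)
mdot = 190.58 kg/s


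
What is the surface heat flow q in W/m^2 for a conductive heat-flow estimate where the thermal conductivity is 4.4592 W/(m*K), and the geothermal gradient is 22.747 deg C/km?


q = k * grad / 1000
q = 4.4592 * 22.747 / 1000
q = 0.10143 W/m^2


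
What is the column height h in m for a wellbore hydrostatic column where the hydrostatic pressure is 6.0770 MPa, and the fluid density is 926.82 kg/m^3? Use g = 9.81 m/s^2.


h = P * 1e6 / (g * rho)
h = 6.0770 * 1e6 / (9.81 * 926.82)
h = 668.38 m


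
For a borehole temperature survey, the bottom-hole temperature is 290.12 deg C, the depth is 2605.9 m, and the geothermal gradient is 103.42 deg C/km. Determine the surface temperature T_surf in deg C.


T_surf = T_d - grad * d / 1000
T_surf = 290.12 - 103.42 * 2605.9 / 1000
T_surf = 20.618 deg C


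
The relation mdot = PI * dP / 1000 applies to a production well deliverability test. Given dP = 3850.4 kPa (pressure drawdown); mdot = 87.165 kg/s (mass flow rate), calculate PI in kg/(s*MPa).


PI = mdot * 1000 / dP
PI = 87.165 * 1000 / 3850.4
PI = 22.638 kg/(s*MPa)


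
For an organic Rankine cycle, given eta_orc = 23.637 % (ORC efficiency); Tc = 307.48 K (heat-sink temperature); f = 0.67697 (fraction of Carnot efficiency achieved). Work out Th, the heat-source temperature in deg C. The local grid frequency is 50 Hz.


Th = Tc / (1 - (eta_orc/100)/f)
Th = 307.48 / (1 - (23.637/100)/0.67697)
Th = 472.4347 K
Convert to deg C: 472.4347 - 273.15 = 199.28 deg C
Th = 199.28 deg C


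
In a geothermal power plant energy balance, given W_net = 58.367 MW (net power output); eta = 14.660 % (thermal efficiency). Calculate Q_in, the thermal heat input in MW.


Q_in = W_net / (eta / 100)
Q_in = 58.367 / (14.660 / 100)
Q_in = 398.14 MW


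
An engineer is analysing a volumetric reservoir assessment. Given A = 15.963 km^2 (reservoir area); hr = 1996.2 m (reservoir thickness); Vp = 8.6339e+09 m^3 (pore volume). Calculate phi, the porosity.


phi = Vp / (A * 1e6 * hr)
phi = 8.6339e+09 / (15.963 * 1e6 * 1996.2)
phi = 0.27095


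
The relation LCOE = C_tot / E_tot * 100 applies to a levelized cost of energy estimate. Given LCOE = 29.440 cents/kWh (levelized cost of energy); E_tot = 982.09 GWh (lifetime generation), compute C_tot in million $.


C_tot = LCOE / 100 * E_tot
C_tot = 29.440 / 100 * 982.09
C_tot = 289.13 million $


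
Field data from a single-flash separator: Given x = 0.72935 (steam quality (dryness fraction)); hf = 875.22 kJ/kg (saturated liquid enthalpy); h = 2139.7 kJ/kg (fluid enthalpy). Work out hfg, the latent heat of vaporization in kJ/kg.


hfg = (h - hf) / x
hfg = (2139.7 - 875.22) / 0.72935
hfg = 1733.7 kJ/kg


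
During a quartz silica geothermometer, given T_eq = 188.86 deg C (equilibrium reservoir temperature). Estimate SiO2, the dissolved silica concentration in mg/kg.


SiO2 = 10^(5.19 - 1309/(T_eq + 273.15))
SiO2 = 10^(5.19 - 1309/(188.86 + 273.15))
SiO2 = 227.37 mg/kg


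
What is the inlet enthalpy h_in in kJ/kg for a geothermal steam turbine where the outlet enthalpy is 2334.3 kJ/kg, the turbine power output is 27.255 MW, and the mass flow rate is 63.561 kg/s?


h_in = h_out + P * 1000 / mdot
h_in = 2334.3 + 27.255 * 1000 / 63.561
h_in = 2763.1 kJ/kg


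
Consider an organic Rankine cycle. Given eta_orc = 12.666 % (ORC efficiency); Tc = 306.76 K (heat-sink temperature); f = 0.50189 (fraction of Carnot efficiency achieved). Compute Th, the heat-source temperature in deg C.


Th = Tc / (1 - (eta_orc/100)/f)
Th = 306.76 / (1 - (12.666/100)/0.50189)
Th = 410.3077 K
Convert to deg C: 410.3077 - 273.15 = 137.16 deg C
Th = 137.16 deg C


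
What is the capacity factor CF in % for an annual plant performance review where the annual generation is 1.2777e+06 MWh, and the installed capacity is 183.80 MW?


CF = E_a / (cap * 8760) * 100
CF = 1.2777e+06 / (183.80 * 8760) * 100
CF = 79.356 %


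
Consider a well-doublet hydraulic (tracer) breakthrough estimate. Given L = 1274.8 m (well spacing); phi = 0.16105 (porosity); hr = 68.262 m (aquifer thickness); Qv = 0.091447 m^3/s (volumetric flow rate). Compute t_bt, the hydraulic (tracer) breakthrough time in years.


t_bt = pi * hr * phi * L^2 / (3 * Qv) / (365.25*86400)
t_bt = pi * 68.262 * 0.16105 * 1274.8^2 / (3 * 0.091447) / (365.25*86400)
t_bt = 6.4830 years


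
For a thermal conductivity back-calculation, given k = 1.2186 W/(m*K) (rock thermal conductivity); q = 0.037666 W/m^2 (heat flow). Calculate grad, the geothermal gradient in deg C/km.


grad = q / k * 1000
grad = 0.037666 / 1.2186 * 1000
grad = 30.909 deg C/km


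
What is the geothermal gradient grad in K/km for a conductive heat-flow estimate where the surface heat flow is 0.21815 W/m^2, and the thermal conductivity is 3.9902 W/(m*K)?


grad = q * 1000 / k
grad = 0.21815 * 1000 / 3.9902
grad = 54.67145 deg C/km
Convert: 54.67145 deg C/km * 1.0 = 54.671 K/km
grad = 54.671 K/km


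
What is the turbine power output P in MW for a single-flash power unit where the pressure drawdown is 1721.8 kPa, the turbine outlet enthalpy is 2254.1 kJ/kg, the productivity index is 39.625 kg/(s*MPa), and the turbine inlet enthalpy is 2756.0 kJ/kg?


Step 1: mdot = PI * dP / 1000 = 39.625 * 1721.8 / 1000 = 68.22633 kg/s
Step 2: P = mdot*(h_in - h_out)/1000 = 68.22633*(2756.0 - 2254.1)/1000 = 34.243 MW
P = 34.243 MW


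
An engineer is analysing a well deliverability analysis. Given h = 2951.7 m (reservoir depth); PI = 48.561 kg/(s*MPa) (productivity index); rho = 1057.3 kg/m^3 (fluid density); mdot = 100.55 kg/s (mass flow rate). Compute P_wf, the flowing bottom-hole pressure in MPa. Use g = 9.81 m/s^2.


Step 1: P_i = rho*g*h/1e6 = 1057.3*9.81*2951.7/1e6 = 30.61537 MPa
Step 2: P_wf = P_i - mdot/PI = 30.61537 - 100.55/48.561 = 28.545 MPa
P_wf = 28.545 MPa


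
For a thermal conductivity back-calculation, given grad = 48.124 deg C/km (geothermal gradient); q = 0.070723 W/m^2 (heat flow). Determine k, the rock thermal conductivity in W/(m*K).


k = q / (grad / 1000)
k = 0.070723 / (48.124 / 1000)
k = 1.4696 W/(m*K)


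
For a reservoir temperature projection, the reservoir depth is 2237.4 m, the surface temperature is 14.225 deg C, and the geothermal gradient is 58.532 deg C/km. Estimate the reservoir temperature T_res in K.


T_res = T_surf + grad * d / 1000
T_res = 14.225 + 58.532 * 2237.4 / 1000
T_res = 145.1845 deg C
Convert to K: 145.1845 + 273.15 = 418.33 K
T_res = 418.33 K


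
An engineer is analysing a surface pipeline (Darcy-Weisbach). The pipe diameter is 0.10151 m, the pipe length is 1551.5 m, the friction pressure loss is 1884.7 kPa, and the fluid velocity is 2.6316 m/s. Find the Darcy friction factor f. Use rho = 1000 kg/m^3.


f = dP*1000 / ((L/D)*(rho*vel^2/2))
f = 1884.7*1000 / ((1551.5/0.10151)*(1000*2.6316^2/2))
f = 0.035611


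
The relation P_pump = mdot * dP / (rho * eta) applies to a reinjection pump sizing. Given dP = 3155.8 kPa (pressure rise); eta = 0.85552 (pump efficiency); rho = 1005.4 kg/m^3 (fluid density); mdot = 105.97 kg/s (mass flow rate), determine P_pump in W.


P_pump = mdot * dP / (rho * eta)
P_pump = 105.97 * 3155.8 / (1005.4 * 0.85552)
P_pump = 388.7974 kW
Convert: 388.7974 kW * 1000.0 = 3.8880e+05 W
P_pump = 3.8880e+05 W


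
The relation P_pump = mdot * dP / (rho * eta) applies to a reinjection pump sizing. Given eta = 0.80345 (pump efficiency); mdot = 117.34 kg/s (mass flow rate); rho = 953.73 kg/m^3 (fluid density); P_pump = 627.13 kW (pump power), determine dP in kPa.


dP = P_pump * rho * eta / mdot
dP = 627.13 * 953.73 * 0.80345 / 117.34
dP = 4095.4 kPa


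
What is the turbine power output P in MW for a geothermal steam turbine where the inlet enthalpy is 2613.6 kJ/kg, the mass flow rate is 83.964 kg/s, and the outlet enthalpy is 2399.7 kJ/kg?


P = mdot * (h_in - h_out) / 1000
P = 83.964 * (2613.6 - 2399.7) / 1000
P = 17.960 MW


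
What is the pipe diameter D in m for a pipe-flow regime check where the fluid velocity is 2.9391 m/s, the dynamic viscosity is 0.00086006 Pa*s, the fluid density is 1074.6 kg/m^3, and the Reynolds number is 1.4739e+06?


D = Re * mu / (rho * vel)
D = 1.4739e+06 * 0.00086006 / (1074.6 * 2.9391)
D = 0.40136 m


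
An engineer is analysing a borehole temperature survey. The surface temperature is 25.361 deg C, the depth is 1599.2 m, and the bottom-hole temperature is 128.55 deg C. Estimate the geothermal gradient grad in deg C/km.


grad = (T_d - T_surf) / d * 1000
grad = (128.55 - 25.361) / 1599.2 * 1000
grad = 64.525 deg C/km


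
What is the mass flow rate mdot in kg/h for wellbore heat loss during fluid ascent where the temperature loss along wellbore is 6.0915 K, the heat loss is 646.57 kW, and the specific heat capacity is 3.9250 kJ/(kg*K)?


mdot = Q_loss / (cp * dT)
mdot = 646.57 / (3.9250 * 6.0915)
mdot = 27.04280 kg/s
Convert: 27.04280 kg/s * 3600.0 = 97354 kg/h
mdot = 97354 kg/h


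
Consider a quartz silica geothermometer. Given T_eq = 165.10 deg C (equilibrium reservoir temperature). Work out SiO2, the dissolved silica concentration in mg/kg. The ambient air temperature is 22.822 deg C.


SiO2 = 10^(5.19 - 1309/(T_eq + 273.15))
SiO2 = 10^(5.19 - 1309/(165.10 + 273.15))
SiO2 = 159.63 mg/kg


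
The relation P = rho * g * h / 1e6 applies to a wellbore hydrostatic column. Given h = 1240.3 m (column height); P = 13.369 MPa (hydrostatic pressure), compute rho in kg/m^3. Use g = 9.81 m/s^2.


rho = P * 1e6 / (g * h)
rho = 13.369 * 1e6 / (9.81 * 1240.3)
rho = 1098.8 kg/m^3


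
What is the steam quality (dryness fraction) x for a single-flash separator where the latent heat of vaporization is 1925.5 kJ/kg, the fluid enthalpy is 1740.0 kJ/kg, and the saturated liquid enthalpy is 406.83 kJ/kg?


x = (h - hf) / hfg
x = (1740.0 - 406.83) / 1925.5
x = 0.69238


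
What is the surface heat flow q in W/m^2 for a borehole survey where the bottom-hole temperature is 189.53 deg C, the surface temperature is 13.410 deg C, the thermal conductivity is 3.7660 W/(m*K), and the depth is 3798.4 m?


Step 1: grad = (T_d - T_surf)/d * 1000 = (189.53 - 13.41)/3798.4 * 1000 = 46.36689 deg C/km
Step 2: q = k * grad / 1000 = 3.766 * 46.36689 / 1000 = 0.17462 W/m^2
q = 0.17462 W/m^2


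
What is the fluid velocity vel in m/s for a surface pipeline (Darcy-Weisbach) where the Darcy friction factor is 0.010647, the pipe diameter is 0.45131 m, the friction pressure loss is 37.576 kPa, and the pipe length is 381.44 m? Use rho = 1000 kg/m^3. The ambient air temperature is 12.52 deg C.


vel = sqrt(dP*1000*2*D / (f*L*rho))
vel = sqrt(37.576*1000*2*0.45131 / (0.010647*381.44*1000))
vel = 2.8899 m/s


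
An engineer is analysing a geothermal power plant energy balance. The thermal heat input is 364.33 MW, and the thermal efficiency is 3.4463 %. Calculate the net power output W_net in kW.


W_net = eta / 100 * Q_in
W_net = 3.4463 / 100 * 364.33
W_net = 12.55590 MW
Convert: 12.55590 MW * 1000.0 = 12556 kW
W_net = 12556 kW


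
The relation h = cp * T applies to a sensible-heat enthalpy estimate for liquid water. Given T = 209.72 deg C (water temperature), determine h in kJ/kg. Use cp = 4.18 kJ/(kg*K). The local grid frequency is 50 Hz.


h = cp * T
h = 4.18 * 209.72
h = 876.63 kJ/kg


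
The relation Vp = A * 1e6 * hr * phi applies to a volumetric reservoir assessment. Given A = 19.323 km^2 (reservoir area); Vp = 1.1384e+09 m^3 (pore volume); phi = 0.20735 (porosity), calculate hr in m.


hr = Vp / (A * 1e6 * phi)
hr = 1.1384e+09 / (19.323 * 1e6 * 0.20735)
hr = 284.13 m


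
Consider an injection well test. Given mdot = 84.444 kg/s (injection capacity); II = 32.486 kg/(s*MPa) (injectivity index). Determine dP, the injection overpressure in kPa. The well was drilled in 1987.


dP = mdot * 1000 / II
dP = 84.444 * 1000 / 32.486
dP = 2599.4 kPa


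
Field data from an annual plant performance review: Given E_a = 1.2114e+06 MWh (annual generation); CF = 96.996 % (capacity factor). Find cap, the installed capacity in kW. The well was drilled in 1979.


cap = E_a / (CF/100 * 8760)
cap = 1.2114e+06 / (96.996/100 * 8760)
cap = 142.5705 MW
Convert: 142.5705 MW * 1000.0 = 1.4257e+05 kW
cap = 1.4257e+05 kW


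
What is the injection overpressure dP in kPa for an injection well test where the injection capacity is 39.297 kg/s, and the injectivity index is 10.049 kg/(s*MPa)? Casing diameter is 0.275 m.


dP = mdot * 1000 / II
dP = 39.297 * 1000 / 10.049
dP = 3910.5 kPa


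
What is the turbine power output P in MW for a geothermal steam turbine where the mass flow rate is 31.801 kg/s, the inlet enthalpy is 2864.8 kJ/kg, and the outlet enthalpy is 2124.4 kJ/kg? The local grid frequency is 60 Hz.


P = mdot * (h_in - h_out) / 1000
P = 31.801 * (2864.8 - 2124.4) / 1000
P = 23.545 MW


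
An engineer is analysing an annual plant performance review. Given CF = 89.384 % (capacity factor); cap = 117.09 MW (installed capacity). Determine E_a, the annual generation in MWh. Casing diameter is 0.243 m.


E_a = CF / 100 * cap * 8760
E_a = 89.384 / 100 * 117.09 * 8760
E_a = 9.1682e+05 MWh


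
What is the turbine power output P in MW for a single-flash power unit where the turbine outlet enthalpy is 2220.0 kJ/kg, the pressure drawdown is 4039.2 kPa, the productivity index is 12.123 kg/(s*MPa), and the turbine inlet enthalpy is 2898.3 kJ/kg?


Step 1: mdot = PI * dP / 1000 = 12.123 * 4039.2 / 1000 = 48.96722 kg/s
Step 2: P = mdot*(h_in - h_out)/1000 = 48.96722*(2898.3 - 2220.0)/1000 = 33.214 MW
P = 33.214 MW


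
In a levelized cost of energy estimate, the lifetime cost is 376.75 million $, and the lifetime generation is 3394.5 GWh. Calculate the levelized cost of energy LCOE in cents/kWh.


LCOE = C_tot / E_tot * 100
LCOE = 376.75 / 3394.5 * 100
LCOE = 11.099 cents/kWh


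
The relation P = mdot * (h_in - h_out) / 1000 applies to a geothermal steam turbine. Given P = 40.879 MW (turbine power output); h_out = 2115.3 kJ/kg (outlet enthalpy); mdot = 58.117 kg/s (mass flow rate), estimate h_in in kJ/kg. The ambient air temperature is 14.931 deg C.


h_in = h_out + P * 1000 / mdot
h_in = 2115.3 + 40.879 * 1000 / 58.117
h_in = 2818.7 kJ/kg


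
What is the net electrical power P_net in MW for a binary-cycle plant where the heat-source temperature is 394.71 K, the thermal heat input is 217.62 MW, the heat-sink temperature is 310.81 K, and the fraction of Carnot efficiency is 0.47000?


Step 1: eta = (1 - Tc/Th)*f = (1 - 310.81/394.71)*0.47 = 0.09990373
Step 2: P_net = eta * Q_in = 0.09990373 * 217.62 = 21.741 MW
P_net = 21.741 MW


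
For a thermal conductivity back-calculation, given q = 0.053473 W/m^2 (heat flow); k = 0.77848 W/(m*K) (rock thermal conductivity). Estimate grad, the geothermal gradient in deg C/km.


grad = q / k * 1000
grad = 0.053473 / 0.77848 * 1000
grad = 68.689 deg C/km


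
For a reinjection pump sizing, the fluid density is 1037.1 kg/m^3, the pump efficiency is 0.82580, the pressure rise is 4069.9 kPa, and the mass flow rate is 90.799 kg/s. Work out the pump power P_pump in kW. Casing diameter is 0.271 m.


P_pump = mdot * dP / (rho * eta)
P_pump = 90.799 * 4069.9 / (1037.1 * 0.82580)
P_pump = 431.49 kW


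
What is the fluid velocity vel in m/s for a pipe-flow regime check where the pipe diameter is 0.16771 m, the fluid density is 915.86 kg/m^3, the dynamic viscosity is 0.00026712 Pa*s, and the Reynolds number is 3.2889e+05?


vel = Re * mu / (rho * D)
vel = 3.2889e+05 * 0.00026712 / (915.86 * 0.16771)
vel = 0.57196 m/s


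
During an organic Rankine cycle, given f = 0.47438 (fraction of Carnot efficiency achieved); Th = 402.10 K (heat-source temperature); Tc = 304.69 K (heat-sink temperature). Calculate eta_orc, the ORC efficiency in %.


eta_orc = (1 - Tc/Th) * f * 100
eta_orc = (1 - 304.69/402.10) * 0.47438 * 100
eta_orc = 11.492 %


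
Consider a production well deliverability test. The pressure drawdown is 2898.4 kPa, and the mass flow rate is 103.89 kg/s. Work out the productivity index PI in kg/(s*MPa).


PI = mdot * 1000 / dP
PI = 103.89 * 1000 / 2898.4
PI = 35.844 kg/(s*MPa)


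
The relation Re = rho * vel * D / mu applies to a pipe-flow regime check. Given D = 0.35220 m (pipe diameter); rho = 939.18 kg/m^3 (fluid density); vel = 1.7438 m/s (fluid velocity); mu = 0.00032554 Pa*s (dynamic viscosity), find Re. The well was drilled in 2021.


Re = rho * vel * D / mu
Re = 939.18 * 1.7438 * 0.35220 / 0.00032554
Re = 1.7719e+06


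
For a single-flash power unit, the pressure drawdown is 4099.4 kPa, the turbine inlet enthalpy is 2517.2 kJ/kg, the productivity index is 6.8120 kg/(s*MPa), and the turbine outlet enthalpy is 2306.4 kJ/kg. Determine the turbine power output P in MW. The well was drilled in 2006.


Step 1: mdot = PI * dP / 1000 = 6.812 * 4099.4 / 1000 = 27.92511 kg/s
Step 2: P = mdot*(h_in - h_out)/1000 = 27.92511*(2517.2 - 2306.4)/1000 = 5.8866 MW
P = 5.8866 MW


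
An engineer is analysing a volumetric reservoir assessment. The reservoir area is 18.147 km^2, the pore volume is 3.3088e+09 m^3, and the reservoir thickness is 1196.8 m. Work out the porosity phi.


phi = Vp / (A * 1e6 * hr)
phi = 3.3088e+09 / (18.147 * 1e6 * 1196.8)
phi = 0.15235


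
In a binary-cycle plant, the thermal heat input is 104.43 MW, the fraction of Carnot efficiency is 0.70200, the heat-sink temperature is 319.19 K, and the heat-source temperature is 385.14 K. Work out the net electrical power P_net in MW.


Step 1: eta = (1 - Tc/Th)*f = (1 - 319.19/385.14)*0.702 = 0.1202080
Step 2: P_net = eta * Q_in = 0.1202080 * 104.43 = 12.553 MW
P_net = 12.553 MW


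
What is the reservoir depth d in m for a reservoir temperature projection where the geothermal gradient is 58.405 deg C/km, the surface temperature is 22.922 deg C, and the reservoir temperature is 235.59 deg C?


d = (T_res - T_surf) / grad * 1000
d = (235.59 - 22.922) / 58.405 * 1000
d = 3641.3 m


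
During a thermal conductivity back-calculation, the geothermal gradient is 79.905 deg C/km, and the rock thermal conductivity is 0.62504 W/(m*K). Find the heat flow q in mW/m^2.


q = k * grad / 1000
q = 0.62504 * 79.905 / 1000
q = 0.04994382 W/m^2
Convert: 0.04994382 W/m^2 * 1000.0 = 49.944 mW/m^2
q = 49.944 mW/m^2


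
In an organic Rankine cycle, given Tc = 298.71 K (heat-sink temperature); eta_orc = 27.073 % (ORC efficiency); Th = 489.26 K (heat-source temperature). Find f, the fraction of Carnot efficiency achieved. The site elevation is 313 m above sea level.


f = (eta_orc/100) / (1 - Tc/Th)
f = (27.073/100) / (1 - 298.71/489.26)
f = 0.69513


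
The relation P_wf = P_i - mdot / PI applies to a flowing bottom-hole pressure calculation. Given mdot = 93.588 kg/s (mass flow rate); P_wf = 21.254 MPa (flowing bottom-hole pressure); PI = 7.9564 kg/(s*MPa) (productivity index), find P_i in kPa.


P_i = P_wf + mdot / PI
P_i = 21.254 + 93.588 / 7.9564
P_i = 33.01661 MPa
Convert: 33.01661 MPa * 1000.0 = 33017 kPa
P_i = 33017 kPa


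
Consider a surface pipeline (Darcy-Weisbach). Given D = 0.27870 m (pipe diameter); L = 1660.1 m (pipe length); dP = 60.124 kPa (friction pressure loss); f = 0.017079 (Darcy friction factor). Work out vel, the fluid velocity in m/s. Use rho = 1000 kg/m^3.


vel = sqrt(dP*1000*2*D / (f*L*rho))
vel = sqrt(60.124*1000*2*0.27870 / (0.017079*1660.1*1000))
vel = 1.0872 m/s


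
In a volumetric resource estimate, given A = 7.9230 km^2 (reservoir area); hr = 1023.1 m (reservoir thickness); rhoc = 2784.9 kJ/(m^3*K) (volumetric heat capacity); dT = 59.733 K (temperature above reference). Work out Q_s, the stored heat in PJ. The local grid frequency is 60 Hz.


Step 1: Vr = A*1e6*hr = 7.923*1e6*1023.1 = 8.106021e+09 m^3
Step 2: Q_s = Vr*rhoc*dT/1e12 = 8.106021e+09*2784.9*59.733/1e12 = 1348.4 PJ
Q_s = 1348.4 PJ


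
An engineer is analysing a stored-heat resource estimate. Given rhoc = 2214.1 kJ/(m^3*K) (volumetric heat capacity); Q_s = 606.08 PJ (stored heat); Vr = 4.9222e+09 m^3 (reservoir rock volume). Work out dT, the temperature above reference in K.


dT = Q_s * 1e12 / (Vr * rhoc)
dT = 606.08 * 1e12 / (4.9222e+09 * 2214.1)
dT = 55.613 K


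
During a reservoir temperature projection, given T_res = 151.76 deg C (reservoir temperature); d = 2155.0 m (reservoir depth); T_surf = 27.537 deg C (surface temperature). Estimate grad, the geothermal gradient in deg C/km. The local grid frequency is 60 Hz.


grad = (T_res - T_surf) / d * 1000
grad = (151.76 - 27.537) / 2155.0 * 1000
grad = 57.644 deg C/km


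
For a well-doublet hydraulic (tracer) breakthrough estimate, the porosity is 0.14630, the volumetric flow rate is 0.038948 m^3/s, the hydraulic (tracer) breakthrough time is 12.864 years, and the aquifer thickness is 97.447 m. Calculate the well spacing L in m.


L = sqrt(t_bt*365.25*86400*3*Qv / (pi*hr*phi))
L = sqrt(12.864*365.25*86400*3*0.038948 / (pi*97.447*0.14630))
L = 1029.1 m


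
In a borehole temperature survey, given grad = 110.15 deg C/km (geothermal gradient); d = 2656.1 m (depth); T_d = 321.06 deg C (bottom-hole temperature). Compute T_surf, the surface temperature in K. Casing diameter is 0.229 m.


T_surf = T_d - grad * d / 1000
T_surf = 321.06 - 110.15 * 2656.1 / 1000
T_surf = 28.49059 deg C
Convert to K: 28.49059 + 273.15 = 301.64 K
T_surf = 301.64 K


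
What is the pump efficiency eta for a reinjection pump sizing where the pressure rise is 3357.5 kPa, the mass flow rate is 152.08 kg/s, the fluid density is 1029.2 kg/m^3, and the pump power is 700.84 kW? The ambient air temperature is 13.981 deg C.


eta = mdot * dP / (rho * P_pump)
eta = 152.08 * 3357.5 / (1029.2 * 700.84)
eta = 0.70790


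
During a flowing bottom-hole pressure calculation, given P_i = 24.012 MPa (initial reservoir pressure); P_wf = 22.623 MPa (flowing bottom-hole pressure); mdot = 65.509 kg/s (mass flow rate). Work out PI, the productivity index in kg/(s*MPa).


PI = mdot / (P_i - P_wf)
PI = 65.509 / (24.012 - 22.623)
PI = 47.163 kg/(s*MPa)


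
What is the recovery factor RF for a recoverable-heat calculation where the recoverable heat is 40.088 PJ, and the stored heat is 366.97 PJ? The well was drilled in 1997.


RF = Q_rec / Q_s
RF = 40.088 / 366.97
RF = 0.10924


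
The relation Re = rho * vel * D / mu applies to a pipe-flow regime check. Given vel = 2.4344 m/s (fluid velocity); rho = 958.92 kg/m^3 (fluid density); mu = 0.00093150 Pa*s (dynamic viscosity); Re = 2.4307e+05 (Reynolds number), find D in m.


D = Re * mu / (rho * vel)
D = 2.4307e+05 * 0.00093150 / (958.92 * 2.4344)
D = 0.096993 m


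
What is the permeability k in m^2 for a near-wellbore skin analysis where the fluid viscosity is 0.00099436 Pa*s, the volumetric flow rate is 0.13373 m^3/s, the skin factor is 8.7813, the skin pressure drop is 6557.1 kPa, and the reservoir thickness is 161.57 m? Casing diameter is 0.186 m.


k = S*q*mu / (2*pi*dP_s*1000*hr)
k = 8.7813*0.13373*0.00099436 / (2*pi*6557.1*1000*161.57)
k = 1.7542e-13 m^2


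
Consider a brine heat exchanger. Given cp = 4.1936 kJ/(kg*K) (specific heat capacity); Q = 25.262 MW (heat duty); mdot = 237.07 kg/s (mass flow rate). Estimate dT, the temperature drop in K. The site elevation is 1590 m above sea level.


dT = Q * 1000 / (mdot * cp)
dT = 25.262 * 1000 / (237.07 * 4.1936)
dT = 25.410 K


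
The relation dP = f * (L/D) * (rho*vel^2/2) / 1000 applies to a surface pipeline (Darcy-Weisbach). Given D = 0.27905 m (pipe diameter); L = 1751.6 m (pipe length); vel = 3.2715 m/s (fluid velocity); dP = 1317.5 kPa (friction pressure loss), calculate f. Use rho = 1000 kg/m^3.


f = dP*1000 / ((L/D)*(rho*vel^2/2))
f = 1317.5*1000 / ((1751.6/0.27905)*(1000*3.2715^2/2))
f = 0.039222


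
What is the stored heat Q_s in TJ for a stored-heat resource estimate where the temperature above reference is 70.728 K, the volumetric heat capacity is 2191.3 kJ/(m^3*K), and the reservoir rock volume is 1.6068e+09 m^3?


Q_s = Vr * rhoc * dT / 1e12
Q_s = 1.6068e+09 * 2191.3 * 70.728 / 1e12
Q_s = 249.0319 PJ
Convert: 249.0319 PJ * 1000.0 = 2.4903e+05 TJ
Q_s = 2.4903e+05 TJ


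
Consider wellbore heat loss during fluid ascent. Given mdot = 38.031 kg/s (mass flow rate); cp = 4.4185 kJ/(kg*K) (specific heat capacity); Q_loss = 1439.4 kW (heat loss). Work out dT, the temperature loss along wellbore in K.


dT = Q_loss / (mdot * cp)
dT = 1439.4 / (38.031 * 4.4185)
dT = 8.5658 K


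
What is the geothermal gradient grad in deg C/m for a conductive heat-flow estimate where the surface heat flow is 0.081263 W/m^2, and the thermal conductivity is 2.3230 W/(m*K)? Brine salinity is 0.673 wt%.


grad = q * 1000 / k
grad = 0.081263 * 1000 / 2.3230
grad = 34.98192 deg C/km
Convert: 34.98192 deg C/km * 0.001 = 0.034982 deg C/m
grad = 0.034982 deg C/m


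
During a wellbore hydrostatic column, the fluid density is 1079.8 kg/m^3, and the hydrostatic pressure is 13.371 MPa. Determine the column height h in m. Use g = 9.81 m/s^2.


h = P * 1e6 / (g * rho)
h = 13.371 * 1e6 / (9.81 * 1079.8)
h = 1262.3 m


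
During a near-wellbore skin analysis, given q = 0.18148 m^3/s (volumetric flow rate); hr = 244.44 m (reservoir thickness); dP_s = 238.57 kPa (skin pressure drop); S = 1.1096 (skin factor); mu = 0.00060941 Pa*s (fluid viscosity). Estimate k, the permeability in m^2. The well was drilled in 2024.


k = S*q*mu / (2*pi*dP_s*1000*hr)
k = 1.1096*0.18148*0.00060941 / (2*pi*238.57*1000*244.44)
k = 3.3492e-13 m^2


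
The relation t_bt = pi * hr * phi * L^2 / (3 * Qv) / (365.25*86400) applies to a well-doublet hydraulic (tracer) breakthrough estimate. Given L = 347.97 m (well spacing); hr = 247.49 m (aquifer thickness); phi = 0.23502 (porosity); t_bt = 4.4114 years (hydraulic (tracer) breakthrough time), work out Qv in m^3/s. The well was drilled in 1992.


Qv = pi*hr*phi*L^2 / (3*t_bt*365.25*86400)
Qv = pi*247.49*0.23502*347.97^2 / (3*4.4114*365.25*86400)
Qv = 0.052978 m^3/s


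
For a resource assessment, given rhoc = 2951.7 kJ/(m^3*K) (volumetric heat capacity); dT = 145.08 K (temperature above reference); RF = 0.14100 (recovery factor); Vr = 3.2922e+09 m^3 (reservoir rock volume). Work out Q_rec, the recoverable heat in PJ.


Step 1: Q_s = Vr*rhoc*dT/1e12 = 3.2922e+09*2951.7*145.08/1e12 = 1409.827 PJ
Step 2: Q_rec = Q_s * RF = 1409.827 * 0.141 = 198.79 PJ
Q_rec = 198.79 PJ


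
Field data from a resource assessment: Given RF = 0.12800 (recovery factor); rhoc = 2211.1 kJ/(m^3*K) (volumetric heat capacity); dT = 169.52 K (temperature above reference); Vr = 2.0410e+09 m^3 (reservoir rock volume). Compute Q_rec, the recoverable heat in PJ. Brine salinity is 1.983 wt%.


Step 1: Q_s = Vr*rhoc*dT/1e12 = 2.0410e+09*2211.1*169.52/1e12 = 765.0192 PJ
Step 2: Q_rec = Q_s * RF = 765.0192 * 0.128 = 97.922 PJ
Q_rec = 97.922 PJ


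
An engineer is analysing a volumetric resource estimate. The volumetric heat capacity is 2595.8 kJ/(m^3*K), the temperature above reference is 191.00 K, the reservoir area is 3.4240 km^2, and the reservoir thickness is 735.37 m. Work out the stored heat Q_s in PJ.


Step 1: Vr = A*1e6*hr = 3.424*1e6*735.37 = 2.517907e+09 m^3
Step 2: Q_s = Vr*rhoc*dT/1e12 = 2.517907e+09*2595.8*191.0/1e12 = 1248.4 PJ
Q_s = 1248.4 PJ


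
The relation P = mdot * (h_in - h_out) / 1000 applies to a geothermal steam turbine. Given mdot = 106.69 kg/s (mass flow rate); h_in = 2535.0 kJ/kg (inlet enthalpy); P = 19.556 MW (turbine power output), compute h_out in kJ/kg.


h_out = h_in - P * 1000 / mdot
h_out = 2535.0 - 19.556 * 1000 / 106.69
h_out = 2351.7 kJ/kg


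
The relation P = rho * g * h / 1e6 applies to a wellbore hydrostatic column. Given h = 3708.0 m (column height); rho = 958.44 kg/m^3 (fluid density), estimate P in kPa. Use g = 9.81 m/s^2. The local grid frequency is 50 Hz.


P = rho * g * h / 1e6
P = 958.44 * 9.81 * 3708.0 / 1e6
P = 34.86372 MPa
Convert: 34.86372 MPa * 1000.0 = 34864 kPa
P = 34864 kPa


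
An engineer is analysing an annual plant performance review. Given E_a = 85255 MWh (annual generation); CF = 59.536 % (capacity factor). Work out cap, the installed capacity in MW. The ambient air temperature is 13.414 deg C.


cap = E_a / (CF/100 * 8760)
cap = 85255 / (59.536/100 * 8760)
cap = 16.347 MW


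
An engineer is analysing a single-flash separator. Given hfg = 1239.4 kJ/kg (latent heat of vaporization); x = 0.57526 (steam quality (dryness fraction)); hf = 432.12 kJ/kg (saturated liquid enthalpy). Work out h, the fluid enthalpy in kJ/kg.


h = hf + x * hfg
h = 432.12 + 0.57526 * 1239.4
h = 1145.1 kJ/kg


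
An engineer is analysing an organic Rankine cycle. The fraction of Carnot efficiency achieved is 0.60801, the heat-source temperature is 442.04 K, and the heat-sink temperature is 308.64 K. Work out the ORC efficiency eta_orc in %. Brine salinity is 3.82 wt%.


eta_orc = (1 - Tc/Th) * f * 100
eta_orc = (1 - 308.64/442.04) * 0.60801 * 100
eta_orc = 18.349 %


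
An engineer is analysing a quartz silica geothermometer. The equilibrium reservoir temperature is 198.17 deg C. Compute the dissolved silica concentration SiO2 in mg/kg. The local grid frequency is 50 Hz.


SiO2 = 10^(5.19 - 1309/(T_eq + 273.15))
SiO2 = 10^(5.19 - 1309/(198.17 + 273.15))
SiO2 = 258.64 mg/kg


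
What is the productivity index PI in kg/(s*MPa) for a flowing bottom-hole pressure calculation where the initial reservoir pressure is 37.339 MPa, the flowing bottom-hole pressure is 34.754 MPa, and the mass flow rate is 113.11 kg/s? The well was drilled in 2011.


PI = mdot / (P_i - P_wf)
PI = 113.11 / (37.339 - 34.754)
PI = 43.756 kg/(s*MPa)


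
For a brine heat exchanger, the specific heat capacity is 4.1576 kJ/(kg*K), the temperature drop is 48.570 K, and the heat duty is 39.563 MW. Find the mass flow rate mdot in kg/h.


mdot = Q * 1000 / (cp * dT)
mdot = 39.563 * 1000 / (4.1576 * 48.570)
mdot = 195.9198 kg/s
Convert: 195.9198 kg/s * 3600.0 = 7.0531e+05 kg/h
mdot = 7.0531e+05 kg/h


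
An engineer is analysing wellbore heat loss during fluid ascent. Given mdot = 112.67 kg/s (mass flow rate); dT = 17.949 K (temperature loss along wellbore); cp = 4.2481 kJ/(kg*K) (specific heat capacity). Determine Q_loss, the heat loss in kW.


Q_loss = mdot * cp * dT
Q_loss = 112.67 * 4.2481 * 17.949
Q_loss = 8591.0 kW


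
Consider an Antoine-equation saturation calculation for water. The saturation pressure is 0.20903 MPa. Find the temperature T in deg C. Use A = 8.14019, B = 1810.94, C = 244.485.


T = B / (A - log10(P_sat * 760 / 0.101325)) - C
T = 1810.94 / (8.14019 - log10(0.20903 * 760 / 0.101325)) - 244.485
T = 121.74 deg C


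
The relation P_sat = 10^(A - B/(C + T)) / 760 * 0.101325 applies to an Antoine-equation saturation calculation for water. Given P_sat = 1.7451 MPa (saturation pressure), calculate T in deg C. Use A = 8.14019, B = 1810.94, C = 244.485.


T = B / (A - log10(P_sat * 760 / 0.101325)) - C
T = 1810.94 / (8.14019 - log10(1.7451 * 760 / 0.101325)) - 244.485
T = 205.63 deg C


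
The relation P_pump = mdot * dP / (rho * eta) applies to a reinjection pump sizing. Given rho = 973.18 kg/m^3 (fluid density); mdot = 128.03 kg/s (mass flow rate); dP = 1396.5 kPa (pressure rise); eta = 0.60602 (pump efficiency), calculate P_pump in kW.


P_pump = mdot * dP / (rho * eta)
P_pump = 128.03 * 1396.5 / (973.18 * 0.60602)
P_pump = 303.16 kW


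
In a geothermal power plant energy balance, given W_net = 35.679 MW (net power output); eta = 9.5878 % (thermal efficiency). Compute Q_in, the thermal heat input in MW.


Q_in = W_net / (eta / 100)
Q_in = 35.679 / (9.5878 / 100)
Q_in = 372.13 MW


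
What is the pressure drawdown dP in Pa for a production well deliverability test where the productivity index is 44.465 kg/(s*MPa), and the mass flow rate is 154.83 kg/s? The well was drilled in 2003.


dP = mdot * 1000 / PI
dP = 154.83 * 1000 / 44.465
dP = 3482.065 kPa
Convert: 3482.065 kPa * 1000.0 = 3.4821e+06 Pa
dP = 3.4821e+06 Pa


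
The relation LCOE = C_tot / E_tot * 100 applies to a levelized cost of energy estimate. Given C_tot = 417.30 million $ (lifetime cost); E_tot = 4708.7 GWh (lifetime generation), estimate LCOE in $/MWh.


LCOE = C_tot / E_tot * 100
LCOE = 417.30 / 4708.7 * 100
LCOE = 8.862319 cents/kWh
Convert: 8.862319 cents/kWh * 10.0 = 88.623 $/MWh
LCOE = 88.623 $/MWh


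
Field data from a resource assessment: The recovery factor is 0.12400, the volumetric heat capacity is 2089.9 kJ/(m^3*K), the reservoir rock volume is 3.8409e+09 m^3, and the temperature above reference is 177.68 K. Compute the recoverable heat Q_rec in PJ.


Step 1: Q_s = Vr*rhoc*dT/1e12 = 3.8409e+09*2089.9*177.68/1e12 = 1426.255 PJ
Step 2: Q_rec = Q_s * RF = 1426.255 * 0.124 = 176.86 PJ
Q_rec = 176.86 PJ


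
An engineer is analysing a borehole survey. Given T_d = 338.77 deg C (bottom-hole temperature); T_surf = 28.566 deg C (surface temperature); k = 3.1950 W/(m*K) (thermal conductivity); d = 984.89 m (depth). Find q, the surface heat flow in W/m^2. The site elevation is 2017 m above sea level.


Step 1: grad = (T_d - T_surf)/d * 1000 = (338.77 - 28.566)/984.89 * 1000 = 314.9631 deg C/km
Step 2: q = k * grad / 1000 = 3.195 * 314.9631 / 1000 = 1.0063 W/m^2
q = 1.0063 W/m^2


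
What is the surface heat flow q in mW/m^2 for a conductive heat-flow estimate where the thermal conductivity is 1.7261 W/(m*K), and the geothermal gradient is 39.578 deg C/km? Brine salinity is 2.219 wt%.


q = k * grad / 1000
q = 1.7261 * 39.578 / 1000
q = 0.06831559 W/m^2
Convert: 0.06831559 W/m^2 * 1000.0 = 68.316 mW/m^2
q = 68.316 mW/m^2


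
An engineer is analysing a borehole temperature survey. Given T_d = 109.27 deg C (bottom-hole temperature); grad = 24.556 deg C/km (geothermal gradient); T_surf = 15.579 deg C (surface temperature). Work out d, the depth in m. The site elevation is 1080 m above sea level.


d = (T_d - T_surf) / grad * 1000
d = (109.27 - 15.579) / 24.556 * 1000
d = 3815.4 m


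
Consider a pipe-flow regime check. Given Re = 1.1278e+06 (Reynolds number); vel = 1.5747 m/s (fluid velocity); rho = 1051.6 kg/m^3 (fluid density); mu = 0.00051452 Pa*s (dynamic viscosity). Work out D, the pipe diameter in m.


D = Re * mu / (rho * vel)
D = 1.1278e+06 * 0.00051452 / (1051.6 * 1.5747)
D = 0.35042 m
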